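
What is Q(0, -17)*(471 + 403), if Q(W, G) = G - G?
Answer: 0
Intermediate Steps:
Q(W, G) = 0
Q(0, -17)*(471 + 403) = 0*(471 + 403) = 0*874 = 0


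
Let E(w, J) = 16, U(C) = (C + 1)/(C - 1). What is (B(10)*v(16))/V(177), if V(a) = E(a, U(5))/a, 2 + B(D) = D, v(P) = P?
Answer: 1416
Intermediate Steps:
U(C) = (1 + C)/(-1 + C)
B(D) = -2 + D
V(a) = 16/a
(B(10)*v(16))/V(177) = ((-2 + 10)*16)/((16/177)) = (8*16)/((16*(1/177))) = 128/(16/177) = 128*(177/16) = 1416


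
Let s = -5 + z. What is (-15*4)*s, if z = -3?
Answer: 480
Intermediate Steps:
s = -8 (s = -5 - 3 = -8)
(-15*4)*s = -15*4*(-8) = -60*(-8) = 480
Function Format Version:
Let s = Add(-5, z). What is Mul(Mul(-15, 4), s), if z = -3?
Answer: 480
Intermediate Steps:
s = -8 (s = Add(-5, -3) = -8)
Mul(Mul(-15, 4), s) = Mul(Mul(-15, 4), -8) = Mul(-60, -8) = 480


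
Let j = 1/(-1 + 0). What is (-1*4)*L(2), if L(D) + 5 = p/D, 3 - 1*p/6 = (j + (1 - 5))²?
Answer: 284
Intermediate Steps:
j = -1 (j = 1/(-1) = -1)
p = -132 (p = 18 - 6*(-1 + (1 - 5))² = 18 - 6*(-1 - 4)² = 18 - 6*(-5)² = 18 - 6*25 = 18 - 150 = -132)
L(D) = -5 - 132/D
(-1*4)*L(2) = (-1*4)*(-5 - 132/2) = -4*(-5 - 132*½) = -4*(-5 - 66) = -4*(-71) = 284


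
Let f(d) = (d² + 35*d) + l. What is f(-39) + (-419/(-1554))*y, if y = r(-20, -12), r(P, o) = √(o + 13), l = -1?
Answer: 241289/1554 ≈ 155.27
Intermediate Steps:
r(P, o) = √(13 + o)
y = 1 (y = √(13 - 12) = √1 = 1)
f(d) = -1 + d² + 35*d (f(d) = (d² + 35*d) - 1 = -1 + d² + 35*d)
f(-39) + (-419/(-1554))*y = (-1 + (-39)² + 35*(-39)) - 419/(-1554)*1 = (-1 + 1521 - 1365) - 419*(-1/1554)*1 = 155 + (419/1554)*1 = 155 + 419/1554 = 241289/1554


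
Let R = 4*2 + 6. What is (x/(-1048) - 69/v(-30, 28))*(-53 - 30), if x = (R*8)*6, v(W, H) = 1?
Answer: 757209/131 ≈ 5780.2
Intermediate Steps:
R = 14 (R = 8 + 6 = 14)
x = 672 (x = (14*8)*6 = 112*6 = 672)
(x/(-1048) - 69/v(-30, 28))*(-53 - 30) = (672/(-1048) - 69/1)*(-53 - 30) = (672*(-1/1048) - 69*1)*(-83) = (-84/131 - 69)*(-83) = -9123/131*(-83) = 757209/131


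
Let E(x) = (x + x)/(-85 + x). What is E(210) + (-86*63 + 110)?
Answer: -132616/25 ≈ -5304.6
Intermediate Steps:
E(x) = 2*x/(-85 + x) (E(x) = (2*x)/(-85 + x) = 2*x/(-85 + x))
E(210) + (-86*63 + 110) = 2*210/(-85 + 210) + (-86*63 + 110) = 2*210/125 + (-5418 + 110) = 2*210*(1/125) - 5308 = 84/25 - 5308 = -132616/25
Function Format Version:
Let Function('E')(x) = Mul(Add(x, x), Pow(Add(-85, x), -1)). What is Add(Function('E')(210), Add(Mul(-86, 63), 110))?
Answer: Rational(-132616, 25) ≈ -5304.6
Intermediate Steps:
Function('E')(x) = Mul(2, x, Pow(Add(-85, x), -1)) (Function('E')(x) = Mul(Mul(2, x), Pow(Add(-85, x), -1)) = Mul(2, x, Pow(Add(-85, x), -1)))
Add(Function('E')(210), Add(Mul(-86, 63), 110)) = Add(Mul(2, 210, Pow(Add(-85, 210), -1)), Add(Mul(-86, 63), 110)) = Add(Mul(2, 210, Pow(125, -1)), Add(-5418, 110)) = Add(Mul(2, 210, Rational(1, 125)), -5308) = Add(Rational(84, 25), -5308) = Rational(-132616, 25)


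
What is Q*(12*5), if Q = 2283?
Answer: 136980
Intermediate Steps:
Q*(12*5) = 2283*(12*5) = 2283*60 = 136980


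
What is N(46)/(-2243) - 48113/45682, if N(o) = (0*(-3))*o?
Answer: -3701/3514 ≈ -1.0532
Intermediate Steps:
N(o) = 0 (N(o) = 0*o = 0)
N(46)/(-2243) - 48113/45682 = 0/(-2243) - 48113/45682 = 0*(-1/2243) - 48113*1/45682 = 0 - 3701/3514 = -3701/3514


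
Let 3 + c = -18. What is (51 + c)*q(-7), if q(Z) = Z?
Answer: -210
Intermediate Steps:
c = -21 (c = -3 - 18 = -21)
(51 + c)*q(-7) = (51 - 21)*(-7) = 30*(-7) = -210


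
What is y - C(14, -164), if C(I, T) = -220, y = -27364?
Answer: -27144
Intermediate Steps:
y - C(14, -164) = -27364 - 1*(-220) = -27364 + 220 = -27144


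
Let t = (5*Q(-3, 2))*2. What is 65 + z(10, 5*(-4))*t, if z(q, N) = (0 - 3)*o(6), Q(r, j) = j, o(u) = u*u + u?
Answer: -2455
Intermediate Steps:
o(u) = u + u² (o(u) = u² + u = u + u²)
z(q, N) = -126 (z(q, N) = (0 - 3)*(6*(1 + 6)) = -18*7 = -3*42 = -126)
t = 20 (t = (5*2)*2 = 10*2 = 20)
65 + z(10, 5*(-4))*t = 65 - 126*20 = 65 - 2520 = -2455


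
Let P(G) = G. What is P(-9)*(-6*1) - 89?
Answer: -35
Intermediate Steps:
P(-9)*(-6*1) - 89 = -(-54) - 89 = -9*(-6) - 89 = 54 - 89 = -35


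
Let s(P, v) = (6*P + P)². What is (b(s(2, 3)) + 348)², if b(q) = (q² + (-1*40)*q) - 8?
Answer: 955799056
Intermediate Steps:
s(P, v) = 49*P² (s(P, v) = (7*P)² = 49*P²)
b(q) = -8 + q² - 40*q (b(q) = (q² - 40*q) - 8 = -8 + q² - 40*q)
(b(s(2, 3)) + 348)² = ((-8 + (49*2²)² - 1960*2²) + 348)² = ((-8 + (49*4)² - 1960*4) + 348)² = ((-8 + 196² - 40*196) + 348)² = ((-8 + 38416 - 7840) + 348)² = (30568 + 348)² = 30916² = 955799056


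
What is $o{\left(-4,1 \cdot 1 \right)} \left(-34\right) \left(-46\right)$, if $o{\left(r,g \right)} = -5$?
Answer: $-7820$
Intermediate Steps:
$o{\left(-4,1 \cdot 1 \right)} \left(-34\right) \left(-46\right) = \left(-5\right) \left(-34\right) \left(-46\right) = 170 \left(-46\right) = -7820$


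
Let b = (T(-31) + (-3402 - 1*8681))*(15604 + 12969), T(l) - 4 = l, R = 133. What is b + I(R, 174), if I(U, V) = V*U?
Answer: -345995888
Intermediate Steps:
T(l) = 4 + l
I(U, V) = U*V
b = -346019030 (b = ((4 - 31) + (-3402 - 1*8681))*(15604 + 12969) = (-27 + (-3402 - 8681))*28573 = (-27 - 12083)*28573 = -12110*28573 = -346019030)
b + I(R, 174) = -346019030 + 133*174 = -346019030 + 23142 = -345995888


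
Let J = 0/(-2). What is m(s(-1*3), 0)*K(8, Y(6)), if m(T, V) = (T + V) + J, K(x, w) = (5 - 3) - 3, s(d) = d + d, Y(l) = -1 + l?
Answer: 6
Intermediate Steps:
s(d) = 2*d
J = 0 (J = 0*(-½) = 0)
K(x, w) = -1 (K(x, w) = 2 - 3 = -1)
m(T, V) = T + V (m(T, V) = (T + V) + 0 = T + V)
m(s(-1*3), 0)*K(8, Y(6)) = (2*(-1*3) + 0)*(-1) = (2*(-3) + 0)*(-1) = (-6 + 0)*(-1) = -6*(-1) = 6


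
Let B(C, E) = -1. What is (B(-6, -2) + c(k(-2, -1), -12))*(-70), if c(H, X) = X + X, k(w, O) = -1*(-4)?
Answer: 1750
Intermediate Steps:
k(w, O) = 4
c(H, X) = 2*X
(B(-6, -2) + c(k(-2, -1), -12))*(-70) = (-1 + 2*(-12))*(-70) = (-1 - 24)*(-70) = -25*(-70) = 1750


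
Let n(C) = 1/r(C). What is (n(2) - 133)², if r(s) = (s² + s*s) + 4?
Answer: 2544025/144 ≈ 17667.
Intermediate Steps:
r(s) = 4 + 2*s² (r(s) = (s² + s²) + 4 = 2*s² + 4 = 4 + 2*s²)
n(C) = 1/(4 + 2*C²)
(n(2) - 133)² = (1/(2*(2 + 2²)) - 133)² = (1/(2*(2 + 4)) - 133)² = ((½)/6 - 133)² = ((½)*(⅙) - 133)² = (1/12 - 133)² = (-1595/12)² = 2544025/144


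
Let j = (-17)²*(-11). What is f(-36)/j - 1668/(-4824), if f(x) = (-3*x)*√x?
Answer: 139/402 - 648*I/3179 ≈ 0.34577 - 0.20384*I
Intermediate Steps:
f(x) = -3*x^(3/2)
j = -3179 (j = 289*(-11) = -3179)
f(-36)/j - 1668/(-4824) = -(-648)*I/(-3179) - 1668/(-4824) = -(-648)*I*(-1/3179) - 1668*(-1/4824) = (648*I)*(-1/3179) + 139/402 = -648*I/3179 + 139/402 = 139/402 - 648*I/3179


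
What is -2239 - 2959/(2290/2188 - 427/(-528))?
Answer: -2054372455/535849 ≈ -3833.9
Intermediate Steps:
-2239 - 2959/(2290/2188 - 427/(-528)) = -2239 - 2959/(2290*(1/2188) - 427*(-1/528)) = -2239 - 2959/(1145/1094 + 427/528) = -2239 - 2959/535849/288816 = -2239 - 2959*288816/535849 = -2239 - 1*854606544/535849 = -2239 - 854606544/535849 = -2054372455/535849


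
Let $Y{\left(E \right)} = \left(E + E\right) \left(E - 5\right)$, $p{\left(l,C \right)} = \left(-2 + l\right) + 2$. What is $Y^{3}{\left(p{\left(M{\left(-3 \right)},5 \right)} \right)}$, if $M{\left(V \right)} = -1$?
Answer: $1728$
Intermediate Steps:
$p{\left(l,C \right)} = l$
$Y{\left(E \right)} = 2 E \left(-5 + E\right)$
$Y^{3}{\left(p{\left(M{\left(-3 \right)},5 \right)} \right)} = \left(2 \left(-1\right) \left(-5 - 1\right)\right)^{3} = \left(2 \left(-1\right) \left(-6\right)\right)^{3} = 12^{3} = 1728$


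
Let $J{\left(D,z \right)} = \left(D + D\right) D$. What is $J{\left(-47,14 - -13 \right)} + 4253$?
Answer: $8671$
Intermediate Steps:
$J{\left(D,z \right)} = 2 D^{2}$ ($J{\left(D,z \right)} = 2 D D = 2 D^{2}$)
$J{\left(-47,14 - -13 \right)} + 4253 = 2 \left(-47\right)^{2} + 4253 = 2 \cdot 2209 + 4253 = 4418 + 4253 = 8671$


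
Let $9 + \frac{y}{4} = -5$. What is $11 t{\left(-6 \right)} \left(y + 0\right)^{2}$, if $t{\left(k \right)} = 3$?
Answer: $103488$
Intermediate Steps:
$y = -56$ ($y = -36 + 4 \left(-5\right) = -36 - 20 = -56$)
$11 t{\left(-6 \right)} \left(y + 0\right)^{2} = 11 \cdot 3 \left(-56 + 0\right)^{2} = 33 \left(-56\right)^{2} = 33 \cdot 3136 = 103488$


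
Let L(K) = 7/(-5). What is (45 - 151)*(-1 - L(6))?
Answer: -212/5 ≈ -42.400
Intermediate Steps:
L(K) = -7/5 (L(K) = 7*(-1/5) = -7/5)
(45 - 151)*(-1 - L(6)) = (45 - 151)*(-1 - 1*(-7/5)) = -106*(-1 + 7/5) = -106*2/5 = -212/5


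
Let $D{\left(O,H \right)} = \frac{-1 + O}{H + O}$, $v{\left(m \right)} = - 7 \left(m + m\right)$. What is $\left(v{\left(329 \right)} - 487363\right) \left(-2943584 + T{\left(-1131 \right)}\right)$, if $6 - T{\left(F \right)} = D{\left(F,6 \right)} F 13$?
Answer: $\frac{540326511347642}{375} \approx 1.4409 \cdot 10^{12}$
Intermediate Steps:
$v{\left(m \right)} = - 14 m$ ($v{\left(m \right)} = - 7 \cdot 2 m = - 14 m$)
$D{\left(O,H \right)} = \frac{-1 + O}{H + O}$
$T{\left(F \right)} = 6 - \frac{13 F \left(-1 + F\right)}{6 + F}$ ($T{\left(F \right)} = 6 - \frac{-1 + F}{6 + F} F 13 = 6 - \frac{F \left(-1 + F\right)}{6 + F} 13 = 6 - \frac{13 F \left(-1 + F\right)}{6 + F}$)
$\left(v{\left(329 \right)} - 487363\right) \left(-2943584 + T{\left(-1131 \right)}\right) = \left(\left(-14\right) 329 - 487363\right) \left(-2943584 + \frac{36 - 13 \left(-1131\right)^{2} + 19 \left(-1131\right)}{6 - 1131}\right) = \left(-4606 - 487363\right) \left(-2943584 + \frac{36 - 16629093 - 21489}{-1125}\right) = - 491969 \left(-2943584 - \frac{36 - 16629093 - 21489}{1125}\right) = - 491969 \left(-2943584 - - \frac{5550182}{375}\right) = - 491969 \left(-2943584 + \frac{5550182}{375}\right) = \left(-491969\right) \left(- \frac{1098293818}{375}\right) = \frac{540326511347642}{375}$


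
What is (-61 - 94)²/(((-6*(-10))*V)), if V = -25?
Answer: -961/60 ≈ -16.017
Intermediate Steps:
(-61 - 94)²/(((-6*(-10))*V)) = (-61 - 94)²/((-6*(-10)*(-25))) = (-155)²/((60*(-25))) = 24025/(-1500) = 24025*(-1/1500) = -961/60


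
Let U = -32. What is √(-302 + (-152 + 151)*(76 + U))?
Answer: I*√346 ≈ 18.601*I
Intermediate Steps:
√(-302 + (-152 + 151)*(76 + U)) = √(-302 + (-152 + 151)*(76 - 32)) = √(-302 - 1*44) = √(-302 - 44) = √(-346) = I*√346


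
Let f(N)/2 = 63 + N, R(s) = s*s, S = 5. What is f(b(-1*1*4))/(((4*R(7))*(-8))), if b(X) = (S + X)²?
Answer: -4/49 ≈ -0.081633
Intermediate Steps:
R(s) = s²
b(X) = (5 + X)²
f(N) = 126 + 2*N (f(N) = 2*(63 + N) = 126 + 2*N)
f(b(-1*1*4))/(((4*R(7))*(-8))) = (126 + 2*(5 - 1*1*4)²)/(((4*7²)*(-8))) = (126 + 2*(5 - 1*4)²)/(((4*49)*(-8))) = (126 + 2*(5 - 4)²)/((196*(-8))) = (126 + 2*1²)/(-1568) = (126 + 2*1)*(-1/1568) = (126 + 2)*(-1/1568) = 128*(-1/1568) = -4/49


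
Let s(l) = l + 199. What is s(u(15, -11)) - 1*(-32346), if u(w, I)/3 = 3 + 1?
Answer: 32557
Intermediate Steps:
u(w, I) = 12 (u(w, I) = 3*(3 + 1) = 3*4 = 12)
s(l) = 199 + l
s(u(15, -11)) - 1*(-32346) = (199 + 12) - 1*(-32346) = 211 + 32346 = 32557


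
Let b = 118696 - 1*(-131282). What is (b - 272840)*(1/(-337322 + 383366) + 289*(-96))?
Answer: 14602470765785/23022 ≈ 6.3428e+8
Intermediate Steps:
b = 249978 (b = 118696 + 131282 = 249978)
(b - 272840)*(1/(-337322 + 383366) + 289*(-96)) = (249978 - 272840)*(1/(-337322 + 383366) + 289*(-96)) = -22862*(1/46044 - 27744) = -22862*(-1277444735/46044) = 14602470765785/23022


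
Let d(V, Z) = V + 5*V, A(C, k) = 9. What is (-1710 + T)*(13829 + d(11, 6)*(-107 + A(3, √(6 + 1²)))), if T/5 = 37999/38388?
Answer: -481803103085/38388 ≈ -1.2551e+7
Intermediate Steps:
T = 189995/38388 (T = 5*(37999/38388) = 189995/38388 ≈ 4.9493)
d(V, Z) = 6*V
(-1710 + T)*(13829 + d(11, 6)*(-107 + A(3, √(6 + 1²)))) = (-1710 + 189995/38388)*(13829 + (6*11)*(-107 + 9)) = -65453485*(13829 + 66*(-98))/38388 = -65453485*(13829 - 6468)/38388 = -65453485/38388*7361 = -481803103085/38388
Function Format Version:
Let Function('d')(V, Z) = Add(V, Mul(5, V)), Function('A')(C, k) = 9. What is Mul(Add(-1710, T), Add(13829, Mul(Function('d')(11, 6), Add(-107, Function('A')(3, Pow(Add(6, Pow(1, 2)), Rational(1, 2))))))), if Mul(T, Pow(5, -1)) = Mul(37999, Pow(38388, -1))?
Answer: Rational(-481803103085, 38388) ≈ -1.2551e+7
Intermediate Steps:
T = Rational(189995, 38388) (T = Mul(5, Mul(37999, Pow(38388, -1))) = Mul(5, Mul(37999, Rational(1, 38388))) = Mul(5, Rational(37999, 38388)) = Rational(189995, 38388) ≈ 4.9493)
Function('d')(V, Z) = Mul(6, V)
Mul(Add(-1710, T), Add(13829, Mul(Function('d')(11, 6), Add(-107, Function('A')(3, Pow(Add(6, Pow(1, 2)), Rational(1, 2))))))) = Mul(Add(-1710, Rational(189995, 38388)), Add(13829, Mul(Mul(6, 11), Add(-107, 9)))) = Mul(Rational(-65453485, 38388), Add(13829, Mul(66, -98))) = Mul(Rational(-65453485, 38388), Add(13829, -6468)) = Mul(Rational(-65453485, 38388), 7361) = Rational(-481803103085, 38388)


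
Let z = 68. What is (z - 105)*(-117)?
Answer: 4329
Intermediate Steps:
(z - 105)*(-117) = (68 - 105)*(-117) = -37*(-117) = 4329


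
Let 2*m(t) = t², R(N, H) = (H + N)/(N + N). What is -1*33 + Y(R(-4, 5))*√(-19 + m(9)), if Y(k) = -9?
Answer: -33 - 9*√86/2 ≈ -74.731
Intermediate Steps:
R(N, H) = (H + N)/(2*N) (R(N, H) = (H + N)/((2*N)) = (H + N)*(1/(2*N)) = (H + N)/(2*N))
m(t) = t²/2
-1*33 + Y(R(-4, 5))*√(-19 + m(9)) = -1*33 - 9*√(-19 + (½)*9²) = -33 - 9*√(-19 + (½)*81) = -33 - 9*√(-19 + 81/2) = -33 - 9*√86/2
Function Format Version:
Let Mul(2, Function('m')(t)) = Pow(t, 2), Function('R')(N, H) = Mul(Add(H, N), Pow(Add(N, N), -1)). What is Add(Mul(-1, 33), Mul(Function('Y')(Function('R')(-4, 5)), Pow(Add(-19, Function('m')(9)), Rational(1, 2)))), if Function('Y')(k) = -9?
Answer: Add(-33, Mul(Rational(-9, 2), Pow(86, Rational(1, 2)))) ≈ -74.731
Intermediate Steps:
Function('R')(N, H) = Mul(Rational(1, 2), Pow(N, -1), Add(H, N)) (Function('R')(N, H) = Mul(Add(H, N), Pow(Mul(2, N), -1)) = Mul(Add(H, N), Mul(Rational(1, 2), Pow(N, -1))) = Mul(Rational(1, 2), Pow(N, -1), Add(H, N)))
Function('m')(t) = Mul(Rational(1, 2), Pow(t, 2))
Add(Mul(-1, 33), Mul(Function('Y')(Function('R')(-4, 5)), Pow(Add(-19, Function('m')(9)), Rational(1, 2)))) = Add(Mul(-1, 33), Mul(-9, Pow(Add(-19, Mul(Rational(1, 2), Pow(9, 2))), Rational(1, 2)))) = Add(-33, Mul(-9, Pow(Add(-19, Mul(Rational(1, 2), 81)), Rational(1, 2)))) = Add(-33, Mul(-9, Pow(Add(-19, Rational(81, 2)), Rational(1, 2)))) = Add(-33, Mul(-9, Pow(Rational(43, 2), Rational(1, 2)))) = Add(-33, Mul(-9, Mul(Rational(1, 2), Pow(86, Rational(1, 2))))) = Add(-33, Mul(Rational(-9, 2), Pow(86, Rational(1, 2))))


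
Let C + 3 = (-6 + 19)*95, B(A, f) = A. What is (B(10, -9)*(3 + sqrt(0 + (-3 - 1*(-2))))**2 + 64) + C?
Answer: 1376 + 60*I ≈ 1376.0 + 60.0*I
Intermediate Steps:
C = 1232 (C = -3 + (-6 + 19)*95 = -3 + 13*95 = -3 + 1235 = 1232)
(B(10, -9)*(3 + sqrt(0 + (-3 - 1*(-2))))**2 + 64) + C = (10*(3 + sqrt(0 + (-3 - 1*(-2))))**2 + 64) + 1232 = (10*(3 + sqrt(0 + (-3 + 2)))**2 + 64) + 1232 = (10*(3 + sqrt(0 - 1))**2 + 64) + 1232 = (10*(3 + sqrt(-1))**2 + 64) + 1232 = (10*(3 + I)**2 + 64) + 1232 = (64 + 10*(3 + I)**2) + 1232 = 1296 + 10*(3 + I)**2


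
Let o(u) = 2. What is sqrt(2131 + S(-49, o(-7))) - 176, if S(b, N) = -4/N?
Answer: -176 + sqrt(2129) ≈ -129.86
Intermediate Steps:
sqrt(2131 + S(-49, o(-7))) - 176 = sqrt(2131 - 4/2) - 176 = sqrt(2131 - 4*1/2) - 176 = sqrt(2131 - 2) - 176 = sqrt(2129) - 176 = -176 + sqrt(2129)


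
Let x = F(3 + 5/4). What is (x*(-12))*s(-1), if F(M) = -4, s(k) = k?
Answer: -48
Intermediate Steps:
x = -4
(x*(-12))*s(-1) = -4*(-12)*(-1) = 48*(-1) = -48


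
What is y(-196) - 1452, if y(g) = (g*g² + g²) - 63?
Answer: -7492635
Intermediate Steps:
y(g) = -63 + g² + g³ (y(g) = (g³ + g²) - 63 = (g² + g³) - 63 = -63 + g² + g³)
y(-196) - 1452 = (-63 + (-196)² + (-196)³) - 1452 = (-63 + 38416 - 7529536) - 1452 = -7491183 - 1452 = -7492635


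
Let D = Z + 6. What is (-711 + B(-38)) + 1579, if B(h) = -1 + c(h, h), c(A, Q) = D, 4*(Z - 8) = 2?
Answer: 1763/2 ≈ 881.50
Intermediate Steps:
Z = 17/2 (Z = 8 + (¼)*2 = 8 + ½ = 17/2 ≈ 8.5000)
D = 29/2 (D = 17/2 + 6 = 29/2 ≈ 14.500)
c(A, Q) = 29/2
B(h) = 27/2 (B(h) = -1 + 29/2 = 27/2)
(-711 + B(-38)) + 1579 = (-711 + 27/2) + 1579 = -1395/2 + 1579 = 1763/2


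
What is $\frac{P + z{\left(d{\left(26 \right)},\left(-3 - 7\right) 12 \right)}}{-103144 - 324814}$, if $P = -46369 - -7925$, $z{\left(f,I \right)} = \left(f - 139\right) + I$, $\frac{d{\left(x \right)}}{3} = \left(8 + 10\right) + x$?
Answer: $\frac{38571}{427958} \approx 0.090128$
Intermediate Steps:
$d{\left(x \right)} = 54 + 3 x$ ($d{\left(x \right)} = 3 \left(\left(8 + 10\right) + x\right) = 3 \left(18 + x\right) = 54 + 3 x$)
$z{\left(f,I \right)} = -139 + I + f$ ($z{\left(f,I \right)} = \left(-139 + f\right) + I = -139 + I + f$)
$P = -38444$ ($P = -46369 + 7925 = -38444$)
$\frac{P + z{\left(d{\left(26 \right)},\left(-3 - 7\right) 12 \right)}}{-103144 - 324814} = \frac{-38444 + \left(-139 + \left(-3 - 7\right) 12 + \left(54 + 3 \cdot 26\right)\right)}{-103144 - 324814} = \frac{-38444 - 127}{-427958} = \left(-38444 - 127\right) \left(- \frac{1}{427958}\right) = \left(-38571\right) \left(- \frac{1}{427958}\right) = \frac{38571}{427958}$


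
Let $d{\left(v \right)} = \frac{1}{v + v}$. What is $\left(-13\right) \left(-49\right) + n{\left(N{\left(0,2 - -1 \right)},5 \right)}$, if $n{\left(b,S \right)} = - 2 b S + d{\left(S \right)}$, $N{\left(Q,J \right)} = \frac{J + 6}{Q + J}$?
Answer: $\frac{6071}{10} \approx 607.1$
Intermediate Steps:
$d{\left(v \right)} = \frac{1}{2 v}$
$N{\left(Q,J \right)} = \frac{6 + J}{J + Q}$
$n{\left(b,S \right)} = \frac{1}{2 S} - 2 S b$ ($n{\left(b,S \right)} = - 2 b S + \frac{1}{2 S} = - 2 S b + \frac{1}{2 S} = \frac{1}{2 S} - 2 S b$)
$\left(-13\right) \left(-49\right) + n{\left(N{\left(0,2 - -1 \right)},5 \right)} = \left(-13\right) \left(-49\right) + \left(\frac{1}{2 \cdot 5} - 10 \frac{6 + \left(2 - -1\right)}{\left(2 - -1\right) + 0}\right) = 637 + \left(\frac{1}{2} \cdot \frac{1}{5} - 10 \frac{6 + \left(2 + 1\right)}{\left(2 + 1\right) + 0}\right) = 637 + \left(\frac{1}{10} - 10 \frac{6 + 3}{3 + 0}\right) = 637 + \left(\frac{1}{10} - 10 \cdot \frac{1}{3} \cdot 9\right) = 637 + \left(\frac{1}{10} - 10 \cdot 3\right) = 637 + \left(\frac{1}{10} - 30\right) = 637 - \frac{299}{10} = \frac{6071}{10}$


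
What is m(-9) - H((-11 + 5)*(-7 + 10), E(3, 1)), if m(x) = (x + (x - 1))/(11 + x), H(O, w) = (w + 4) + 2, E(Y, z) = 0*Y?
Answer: -31/2 ≈ -15.500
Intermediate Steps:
E(Y, z) = 0
H(O, w) = 6 + w (H(O, w) = (4 + w) + 2 = 6 + w)
m(x) = (-1 + 2*x)/(11 + x) (m(x) = (x + (-1 + x))/(11 + x) = (-1 + 2*x)/(11 + x))
m(-9) - H((-11 + 5)*(-7 + 10), E(3, 1)) = (-1 + 2*(-9))/(11 - 9) - (6 + 0) = (-1 - 18)/2 - 1*6 = (1/2)*(-19) - 6 = -19/2 - 6 = -31/2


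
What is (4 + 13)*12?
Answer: 204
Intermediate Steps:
(4 + 13)*12 = 17*12 = 204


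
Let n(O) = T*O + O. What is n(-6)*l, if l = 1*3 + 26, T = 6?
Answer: -1218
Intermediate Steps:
n(O) = 7*O (n(O) = 6*O + O = 7*O)
l = 29 (l = 3 + 26 = 29)
n(-6)*l = (7*(-6))*29 = -42*29 = -1218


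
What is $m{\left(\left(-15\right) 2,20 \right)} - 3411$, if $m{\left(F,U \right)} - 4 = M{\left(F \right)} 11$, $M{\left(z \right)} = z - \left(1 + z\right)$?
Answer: $-3418$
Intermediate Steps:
$M{\left(z \right)} = -1$ ($M{\left(z \right)} = z - \left(1 + z\right) = -1$)
$m{\left(F,U \right)} = -7$ ($m{\left(F,U \right)} = 4 - 11 = -7$)
$m{\left(\left(-15\right) 2,20 \right)} - 3411 = -7 - 3411 = -3418$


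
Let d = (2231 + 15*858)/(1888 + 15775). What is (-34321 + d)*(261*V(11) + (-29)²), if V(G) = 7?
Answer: -1617332854296/17663 ≈ -9.1566e+7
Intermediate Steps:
d = 15101/17663 (d = (2231 + 12870)/17663 = 15101*(1/17663) = 15101/17663 ≈ 0.85495)
(-34321 + d)*(261*V(11) + (-29)²) = (-34321 + 15101/17663)*(261*7 + (-29)²) = -606196722*(1827 + 841)/17663 = -606196722/17663*2668 = -1617332854296/17663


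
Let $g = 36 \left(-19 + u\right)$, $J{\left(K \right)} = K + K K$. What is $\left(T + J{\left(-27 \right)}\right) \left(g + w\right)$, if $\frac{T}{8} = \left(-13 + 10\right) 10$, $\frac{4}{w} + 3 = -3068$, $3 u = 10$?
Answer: $- \frac{800206176}{3071} \approx -2.6057 \cdot 10^{5}$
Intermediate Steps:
$u = \frac{10}{3}$ ($u = \frac{1}{3} \cdot 10 = \frac{10}{3} \approx 3.3333$)
$J{\left(K \right)} = K + K^{2}$
$w = - \frac{4}{3071}$ ($w = \frac{4}{-3 - 3068} = \frac{4}{-3071} = 4 \left(- \frac{1}{3071}\right) = - \frac{4}{3071} \approx -0.0013025$)
$T = -240$ ($T = 8 \left(-13 + 10\right) 10 = 8 \left(\left(-3\right) 10\right) = 8 \left(-30\right) = -240$)
$g = -564$ ($g = 36 \left(-19 + \frac{10}{3}\right) = 36 \left(- \frac{47}{3}\right) = -564$)
$\left(T + J{\left(-27 \right)}\right) \left(g + w\right) = \left(-240 - 27 \left(1 - 27\right)\right) \left(-564 - \frac{4}{3071}\right) = \left(-240 - -702\right) \left(- \frac{1732048}{3071}\right) = \left(-240 + 702\right) \left(- \frac{1732048}{3071}\right) = 462 \left(- \frac{1732048}{3071}\right) = - \frac{800206176}{3071}$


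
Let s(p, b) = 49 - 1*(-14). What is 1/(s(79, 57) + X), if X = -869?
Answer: -1/806 ≈ -0.0012407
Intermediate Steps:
s(p, b) = 63 (s(p, b) = 49 + 14 = 63)
1/(s(79, 57) + X) = 1/(63 - 869) = 1/(-806) = -1/806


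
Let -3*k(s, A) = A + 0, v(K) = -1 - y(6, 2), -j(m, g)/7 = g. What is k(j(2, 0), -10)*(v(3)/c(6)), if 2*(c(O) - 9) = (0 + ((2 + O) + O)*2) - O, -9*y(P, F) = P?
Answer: -1/18 ≈ -0.055556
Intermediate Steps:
y(P, F) = -P/9
j(m, g) = -7*g
v(K) = -⅓ (v(K) = -1 - (-1)*6/9 = -1 - 1*(-⅔) = -1 + ⅔ = -⅓)
k(s, A) = -A/3 (k(s, A) = -(A + 0)/3 = -A/3)
c(O) = 11 + 3*O/2 (c(O) = 9 + ((0 + ((2 + O) + O)*2) - O)/2 = 9 + ((0 + (2 + 2*O)*2) - O)/2 = 9 + ((0 + (4 + 4*O)) - O)/2 = 9 + ((4 + 4*O) - O)/2 = 9 + (4 + 3*O)/2 = 9 + (2 + 3*O/2) = 11 + 3*O/2)
k(j(2, 0), -10)*(v(3)/c(6)) = (-⅓*(-10))*(-1/(3*(11 + (3/2)*6))) = 10*(-1/(3*(11 + 9)))/3 = 10*(-⅓/20)/3 = 10*(-⅓*1/20)/3 = (10/3)*(-1/60) = -1/18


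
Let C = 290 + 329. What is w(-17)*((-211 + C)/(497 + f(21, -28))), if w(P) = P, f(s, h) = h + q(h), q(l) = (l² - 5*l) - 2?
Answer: -6936/1391 ≈ -4.9863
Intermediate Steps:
q(l) = -2 + l² - 5*l
f(s, h) = -2 + h² - 4*h (f(s, h) = h + (-2 + h² - 5*h) = -2 + h² - 4*h)
C = 619
w(-17)*((-211 + C)/(497 + f(21, -28))) = -17*(-211 + 619)/(497 + (-2 + (-28)² - 4*(-28))) = -6936/(497 + (-2 + 784 + 112)) = -6936/(497 + 894) = -6936/1391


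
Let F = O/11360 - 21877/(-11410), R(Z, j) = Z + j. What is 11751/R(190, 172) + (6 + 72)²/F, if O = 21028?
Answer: 485351068305/294699494 ≈ 1646.9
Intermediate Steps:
F = 2442261/648088 (F = 21028/11360 - 21877/(-11410) = 21028*(1/11360) - 21877*(-1/11410) = 5257/2840 + 21877/11410 = 2442261/648088 ≈ 3.7684)
11751/R(190, 172) + (6 + 72)²/F = 11751/(190 + 172) + (6 + 72)²/(2442261/648088) = 11751/362 + 78²*(648088/2442261) = 11751*(1/362) + 6084*(648088/2442261) = 11751/362 + 1314322464/814087 = 485351068305/294699494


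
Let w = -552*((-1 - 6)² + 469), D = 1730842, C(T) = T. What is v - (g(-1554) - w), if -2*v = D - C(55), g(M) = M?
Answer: -2299551/2 ≈ -1.1498e+6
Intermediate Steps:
w = -285936 (w = -552*((-7)² + 469) = -552*(49 + 469) = -552*518 = -285936)
v = -1730787/2 (v = -(1730842 - 1*55)/2 = -(1730842 - 55)/2 = -½*1730787 = -1730787/2 ≈ -8.6539e+5)
v - (g(-1554) - w) = -1730787/2 - (-1554 - 1*(-285936)) = -1730787/2 - (-1554 + 285936) = -1730787/2 - 1*284382 = -1730787/2 - 284382 = -2299551/2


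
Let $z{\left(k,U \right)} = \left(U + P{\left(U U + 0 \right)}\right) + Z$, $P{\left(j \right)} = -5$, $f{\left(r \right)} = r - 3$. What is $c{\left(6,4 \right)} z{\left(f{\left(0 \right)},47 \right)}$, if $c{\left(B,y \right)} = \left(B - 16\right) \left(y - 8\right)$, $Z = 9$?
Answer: $2040$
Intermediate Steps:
$f{\left(r \right)} = -3 + r$
$z{\left(k,U \right)} = 4 + U$ ($z{\left(k,U \right)} = \left(U - 5\right) + 9 = \left(-5 + U\right) + 9 = 4 + U$)
$c{\left(B,y \right)} = \left(-16 + B\right) \left(-8 + y\right)$
$c{\left(6,4 \right)} z{\left(f{\left(0 \right)},47 \right)} = \left(128 - 64 - 48 + 6 \cdot 4\right) \left(4 + 47\right) = \left(128 - 64 - 48 + 24\right) 51 = 40 \cdot 51 = 2040$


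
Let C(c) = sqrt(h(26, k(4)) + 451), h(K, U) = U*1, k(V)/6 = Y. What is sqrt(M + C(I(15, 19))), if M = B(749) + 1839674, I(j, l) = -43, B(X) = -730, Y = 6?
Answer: sqrt(1838944 + sqrt(487)) ≈ 1356.1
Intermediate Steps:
k(V) = 36 (k(V) = 6*6 = 36)
h(K, U) = U
C(c) = sqrt(487) (C(c) = sqrt(36 + 451) = sqrt(487))
M = 1838944 (M = -730 + 1839674 = 1838944)
sqrt(M + C(I(15, 19))) = sqrt(1838944 + sqrt(487))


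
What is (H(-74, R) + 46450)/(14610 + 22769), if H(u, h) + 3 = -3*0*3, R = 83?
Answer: 46447/37379 ≈ 1.2426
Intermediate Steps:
H(u, h) = -3 (H(u, h) = -3 - 3*0*3 = -3 + 0*3 = -3 + 0 = -3)
(H(-74, R) + 46450)/(14610 + 22769) = (-3 + 46450)/(14610 + 22769) = 46447/37379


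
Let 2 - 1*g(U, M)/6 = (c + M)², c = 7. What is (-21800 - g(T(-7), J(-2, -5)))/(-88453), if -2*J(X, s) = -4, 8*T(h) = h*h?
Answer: 21326/88453 ≈ 0.24110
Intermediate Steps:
T(h) = h²/8 (T(h) = (h*h)/8 = h²/8)
J(X, s) = 2 (J(X, s) = -½*(-4) = 2)
g(U, M) = 12 - 6*(7 + M)²
(-21800 - g(T(-7), J(-2, -5)))/(-88453) = (-21800 - (12 - 6*(7 + 2)²))/(-88453) = (-21800 - (12 - 6*9²))*(-1/88453) = (-21800 - (12 - 6*81))*(-1/88453) = (-21800 - (12 - 486))*(-1/88453) = (-21800 - 1*(-474))*(-1/88453) = (-21800 + 474)*(-1/88453) = -21326*(-1/88453) = 21326/88453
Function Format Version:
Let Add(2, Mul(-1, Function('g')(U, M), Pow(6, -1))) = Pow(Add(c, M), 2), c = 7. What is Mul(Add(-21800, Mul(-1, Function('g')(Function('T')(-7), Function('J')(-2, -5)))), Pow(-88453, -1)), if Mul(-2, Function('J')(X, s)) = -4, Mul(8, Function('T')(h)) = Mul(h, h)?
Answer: Rational(21326, 88453) ≈ 0.24110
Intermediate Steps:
Function('T')(h) = Mul(Rational(1, 8), Pow(h, 2)) (Function('T')(h) = Mul(Rational(1, 8), Mul(h, h)) = Mul(Rational(1, 8), Pow(h, 2)))
Function('J')(X, s) = 2 (Function('J')(X, s) = Mul(Rational(-1, 2), -4) = 2)
Function('g')(U, M) = Add(12, Mul(-6, Pow(Add(7, M), 2)))
Mul(Add(-21800, Mul(-1, Function('g')(Function('T')(-7), Function('J')(-2, -5)))), Pow(-88453, -1)) = Mul(Add(-21800, Mul(-1, Add(12, Mul(-6, Pow(Add(7, 2), 2))))), Pow(-88453, -1)) = Mul(Add(-21800, Mul(-1, Add(12, Mul(-6, Pow(9, 2))))), Rational(-1, 88453)) = Mul(Add(-21800, Mul(-1, Add(12, Mul(-6, 81)))), Rational(-1, 88453)) = Mul(Add(-21800, Mul(-1, Add(12, -486))), Rational(-1, 88453)) = Mul(Add(-21800, Mul(-1, -474)), Rational(-1, 88453)) = Mul(Add(-21800, 474), Rational(-1, 88453)) = Mul(-21326, Rational(-1, 88453)) = Rational(21326, 88453)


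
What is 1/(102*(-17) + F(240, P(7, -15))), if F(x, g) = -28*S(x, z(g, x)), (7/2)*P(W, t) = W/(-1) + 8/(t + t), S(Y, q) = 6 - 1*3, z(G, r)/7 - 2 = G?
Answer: -1/1818 ≈ -0.00055005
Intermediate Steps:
z(G, r) = 14 + 7*G
S(Y, q) = 3 (S(Y, q) = 6 - 3 = 3)
P(W, t) = -2*W/7 + 8/(7*t) (P(W, t) = 2*(W/(-1) + 8/(t + t))/7 = 2*(W*(-1) + 8/((2*t)))/7 = 2*(-W + 8*(1/(2*t)))/7 = 2*(-W + 4/t)/7 = -2*W/7 + 8/(7*t))
F(x, g) = -84 (F(x, g) = -28*3 = -84)
1/(102*(-17) + F(240, P(7, -15))) = 1/(102*(-17) - 84) = 1/(-1734 - 84) = 1/(-1818) = -1/1818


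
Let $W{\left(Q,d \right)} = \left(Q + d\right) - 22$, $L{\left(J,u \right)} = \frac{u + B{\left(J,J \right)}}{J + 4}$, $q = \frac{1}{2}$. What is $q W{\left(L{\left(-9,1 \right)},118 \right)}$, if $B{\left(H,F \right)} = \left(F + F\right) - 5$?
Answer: $\frac{251}{5} \approx 50.2$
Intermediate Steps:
$q = \frac{1}{2} \approx 0.5$
$B{\left(H,F \right)} = -5 + 2 F$ ($B{\left(H,F \right)} = 2 F - 5 = -5 + 2 F$)
$L{\left(J,u \right)} = \frac{-5 + u + 2 J}{4 + J}$ ($L{\left(J,u \right)} = \frac{u + \left(-5 + 2 J\right)}{J + 4} = \frac{-5 + u + 2 J}{4 + J}$)
$W{\left(Q,d \right)} = -22 + Q + d$
$q W{\left(L{\left(-9,1 \right)},118 \right)} = \frac{-22 + \frac{-5 + 1 + 2 \left(-9\right)}{4 - 9} + 118}{2} = \frac{-22 + \frac{-5 + 1 - 18}{-5} + 118}{2} = \frac{-22 - - \frac{22}{5} + 118}{2} = \frac{-22 + \frac{22}{5} + 118}{2} = \frac{1}{2} \cdot \frac{502}{5} = \frac{251}{5}$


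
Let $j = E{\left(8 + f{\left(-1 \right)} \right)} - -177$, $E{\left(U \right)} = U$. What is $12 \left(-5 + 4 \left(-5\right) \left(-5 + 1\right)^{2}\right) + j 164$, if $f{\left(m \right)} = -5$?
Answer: $25620$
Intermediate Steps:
$j = 180$ ($j = \left(8 - 5\right) - -177 = 3 + 177 = 180$)
$12 \left(-5 + 4 \left(-5\right) \left(-5 + 1\right)^{2}\right) + j 164 = 12 \left(-5 + 4 \left(-5\right) \left(-5 + 1\right)^{2}\right) + 180 \cdot 164 = 12 \left(-5 - 20 \left(-4\right)^{2}\right) + 29520 = 12 \left(-5 - 320\right) + 29520 = 12 \left(-325\right) + 29520 = -3900 + 29520 = 25620$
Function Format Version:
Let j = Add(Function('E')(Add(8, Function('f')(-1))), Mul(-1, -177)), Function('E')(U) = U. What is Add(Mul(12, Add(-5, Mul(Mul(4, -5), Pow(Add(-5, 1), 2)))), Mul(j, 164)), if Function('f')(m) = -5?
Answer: 25620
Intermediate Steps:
j = 180 (j = Add(Add(8, -5), Mul(-1, -177)) = Add(3, 177) = 180)
Add(Mul(12, Add(-5, Mul(Mul(4, -5), Pow(Add(-5, 1), 2)))), Mul(j, 164)) = Add(Mul(12, Add(-5, Mul(Mul(4, -5), Pow(Add(-5, 1), 2)))), Mul(180, 164)) = Add(Mul(12, Add(-5, Mul(-20, Pow(-4, 2)))), 29520) = Add(Mul(12, Add(-5, Mul(-20, 16))), 29520) = Add(Mul(12, Add(-5, -320)), 29520) = Add(Mul(12, -325), 29520) = Add(-3900, 29520) = 25620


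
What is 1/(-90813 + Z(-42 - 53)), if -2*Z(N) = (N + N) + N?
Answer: -2/181341 ≈ -1.1029e-5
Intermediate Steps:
Z(N) = -3*N/2 (Z(N) = -((N + N) + N)/2 = -(2*N + N)/2 = -3*N/2)
1/(-90813 + Z(-42 - 53)) = 1/(-90813 - 3*(-42 - 53)/2) = 1/(-90813 - 3/2*(-95)) = 1/(-90813 + 285/2) = 1/(-181341/2) = -2/181341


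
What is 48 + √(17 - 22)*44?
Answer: 48 + 44*I*√5 ≈ 48.0 + 98.387*I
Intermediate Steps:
48 + √(17 - 22)*44 = 48 + √(-5)*44 = 48 + (I*√5)*44 = 48 + 44*I*√5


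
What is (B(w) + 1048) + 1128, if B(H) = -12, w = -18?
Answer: 2164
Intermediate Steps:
(B(w) + 1048) + 1128 = (-12 + 1048) + 1128 = 1036 + 1128 = 2164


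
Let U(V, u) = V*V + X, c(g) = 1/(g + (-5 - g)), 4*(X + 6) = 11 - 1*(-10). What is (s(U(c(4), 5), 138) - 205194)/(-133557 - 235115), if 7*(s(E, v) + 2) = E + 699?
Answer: 143567371/258070400 ≈ 0.55631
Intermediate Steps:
X = -¾ (X = -6 + (11 - 1*(-10))/4 = -6 + (11 + 10)/4 = -6 + (¼)*21 = -6 + 21/4 = -¾ ≈ -0.75000)
c(g) = -⅕ (c(g) = 1/(-5) = -⅕)
U(V, u) = -¾ + V² (U(V, u) = V*V - ¾ = V² - ¾ = -¾ + V²)
s(E, v) = 685/7 + E/7 (s(E, v) = -2 + (E + 699)/7 = -2 + (699 + E)/7 = -2 + (699/7 + E/7) = 685/7 + E/7)
(s(U(c(4), 5), 138) - 205194)/(-133557 - 235115) = ((685/7 + (-¾ + (-⅕)²)/7) - 205194)/(-133557 - 235115) = ((685/7 + (-¾ + 1/25)/7) - 205194)/(-368672) = ((685/7 + (⅐)*(-71/100)) - 205194)*(-1/368672) = ((685/7 - 71/700) - 205194)*(-1/368672) = (68429/700 - 205194)*(-1/368672) = -143567371/700*(-1/368672) = 143567371/258070400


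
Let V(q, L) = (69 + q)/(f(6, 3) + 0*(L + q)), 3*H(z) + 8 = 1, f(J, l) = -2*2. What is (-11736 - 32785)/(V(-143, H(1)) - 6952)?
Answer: 89042/13867 ≈ 6.4211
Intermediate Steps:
f(J, l) = -4
H(z) = -7/3 (H(z) = -8/3 + (1/3)*1 = -8/3 + 1/3 = -7/3)
V(q, L) = -69/4 - q/4 (V(q, L) = (69 + q)/(-4 + 0*(L + q)) = (69 + q)/(-4 + 0) = (69 + q)/(-4) = (69 + q)*(-1/4) = -69/4 - q/4)
(-11736 - 32785)/(V(-143, H(1)) - 6952) = (-11736 - 32785)/((-69/4 - 1/4*(-143)) - 6952) = -44521/((-69/4 + 143/4) - 6952) = -44521/(37/2 - 6952) = -44521/(-13867/2) = -44521*(-2/13867) = 89042/13867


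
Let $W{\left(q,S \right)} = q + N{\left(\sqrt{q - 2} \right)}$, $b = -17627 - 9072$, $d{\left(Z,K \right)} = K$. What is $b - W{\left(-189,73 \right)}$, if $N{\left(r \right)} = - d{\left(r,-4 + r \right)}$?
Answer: $-26514 + i \sqrt{191} \approx -26514.0 + 13.82 i$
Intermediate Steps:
$b = -26699$
$N{\left(r \right)} = 4 - r$ ($N{\left(r \right)} = - (-4 + r) = 4 - r$)
$W{\left(q,S \right)} = 4 + q - \sqrt{-2 + q}$ ($W{\left(q,S \right)} = q - \left(-4 + \sqrt{q - 2}\right) = q - \left(-4 + \sqrt{-2 + q}\right) = 4 + q - \sqrt{-2 + q}$)
$b - W{\left(-189,73 \right)} = -26699 - \left(4 - 189 - \sqrt{-2 - 189}\right) = -26699 - \left(4 - 189 - \sqrt{-191}\right) = -26699 - \left(4 - 189 - i \sqrt{191}\right) = -26699 - \left(-185 - i \sqrt{191}\right) = -26699 + \left(185 + i \sqrt{191}\right) = -26514 + i \sqrt{191}$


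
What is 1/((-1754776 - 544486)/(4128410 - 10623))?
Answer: -4117787/2299262 ≈ -1.7909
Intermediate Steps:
1/((-1754776 - 544486)/(4128410 - 10623)) = 1/(-2299262/4117787) = -4117787/2299262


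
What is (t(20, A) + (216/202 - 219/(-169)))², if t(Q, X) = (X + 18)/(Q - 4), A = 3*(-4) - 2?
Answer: 31881173809/4661612176 ≈ 6.8391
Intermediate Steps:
A = -14 (A = -12 - 2 = -14)
t(Q, X) = (18 + X)/(-4 + Q)
(t(20, A) + (216/202 - 219/(-169)))² = ((18 - 14)/(-4 + 20) + (216/202 - 219/(-169)))² = (4/16 + (216*(1/202) - 219*(-1/169)))² = ((1/16)*4 + (108/101 + 219/169))² = (¼ + 40371/17069)² = (178553/68276)² = 31881173809/4661612176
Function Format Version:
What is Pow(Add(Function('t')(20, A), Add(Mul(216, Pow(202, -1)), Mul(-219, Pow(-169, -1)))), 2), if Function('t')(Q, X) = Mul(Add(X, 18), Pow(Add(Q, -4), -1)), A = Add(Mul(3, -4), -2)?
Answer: Rational(31881173809, 4661612176) ≈ 6.8391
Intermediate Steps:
A = -14 (A = Add(-12, -2) = -14)
Function('t')(Q, X) = Mul(Pow(Add(-4, Q), -1), Add(18, X)) (Function('t')(Q, X) = Mul(Add(18, X), Pow(Add(-4, Q), -1)) = Mul(Pow(Add(-4, Q), -1), Add(18, X)))
Pow(Add(Function('t')(20, A), Add(Mul(216, Pow(202, -1)), Mul(-219, Pow(-169, -1)))), 2) = Pow(Add(Mul(Pow(Add(-4, 20), -1), Add(18, -14)), Add(Mul(216, Pow(202, -1)), Mul(-219, Pow(-169, -1)))), 2) = Pow(Add(Mul(Pow(16, -1), 4), Add(Mul(216, Rational(1, 202)), Mul(-219, Rational(-1, 169)))), 2) = Pow(Add(Mul(Rational(1, 16), 4), Add(Rational(108, 101), Rational(219, 169))), 2) = Pow(Add(Rational(1, 4), Rational(40371, 17069)), 2) = Pow(Rational(178553, 68276), 2) = Rational(31881173809, 4661612176)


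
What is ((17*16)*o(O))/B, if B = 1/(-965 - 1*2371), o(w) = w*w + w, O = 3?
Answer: -10888704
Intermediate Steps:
o(w) = w + w**2 (o(w) = w**2 + w = w + w**2)
B = -1/3336 (B = 1/(-965 - 2371) = 1/(-3336) = -1/3336 ≈ -0.00029976)
((17*16)*o(O))/B = ((17*16)*(3*(1 + 3)))/(-1/3336) = (272*(3*4))*(-3336) = (272*12)*(-3336) = 3264*(-3336) = -10888704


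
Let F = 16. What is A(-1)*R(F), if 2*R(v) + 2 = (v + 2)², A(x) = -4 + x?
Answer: -805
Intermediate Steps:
R(v) = -1 + (2 + v)²/2 (R(v) = -1 + (v + 2)²/2 = -1 + (2 + v)²/2)
A(-1)*R(F) = (-4 - 1)*(-1 + (2 + 16)²/2) = -5*(-1 + (½)*18²) = -5*(-1 + (½)*324) = -5*(-1 + 162) = -5*161 = -805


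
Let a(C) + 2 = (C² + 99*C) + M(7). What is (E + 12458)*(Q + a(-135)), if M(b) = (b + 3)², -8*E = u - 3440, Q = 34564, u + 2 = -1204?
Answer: 1030634955/2 ≈ 5.1532e+8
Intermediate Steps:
u = -1206 (u = -2 - 1204 = -1206)
E = 2323/4 (E = -(-1206 - 3440)/8 = -⅛*(-4646) = 2323/4 ≈ 580.75)
M(b) = (3 + b)²
a(C) = 98 + C² + 99*C (a(C) = -2 + ((C² + 99*C) + (3 + 7)²) = -2 + ((C² + 99*C) + 10²) = -2 + ((C² + 99*C) + 100) = -2 + (100 + C² + 99*C) = 98 + C² + 99*C)
(E + 12458)*(Q + a(-135)) = (2323/4 + 12458)*(34564 + (98 + (-135)² + 99*(-135))) = 52155*(34564 + (98 + 18225 - 13365))/4 = 52155*(34564 + 4958)/4 = (52155/4)*39522 = 1030634955/2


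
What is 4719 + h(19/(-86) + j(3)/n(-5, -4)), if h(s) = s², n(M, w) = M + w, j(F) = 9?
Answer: 34912749/7396 ≈ 4720.5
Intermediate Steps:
4719 + h(19/(-86) + j(3)/n(-5, -4)) = 4719 + (19/(-86) + 9/(-5 - 4))² = 4719 + (19*(-1/86) + 9/(-9))² = 4719 + (-19/86 + 9*(-⅑))² = 4719 + (-19/86 - 1)² = 4719 + (-105/86)² = 4719 + 11025/7396 = 34912749/7396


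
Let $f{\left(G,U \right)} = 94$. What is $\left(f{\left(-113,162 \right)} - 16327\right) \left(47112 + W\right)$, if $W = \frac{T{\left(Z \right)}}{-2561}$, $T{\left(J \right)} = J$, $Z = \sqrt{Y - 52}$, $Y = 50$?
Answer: $-764769096 + \frac{16233 i \sqrt{2}}{2561} \approx -7.6477 \cdot 10^{8} + 8.9641 i$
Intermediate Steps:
$Z = i \sqrt{2}$ ($Z = \sqrt{50 - 52} = \sqrt{-2} = i \sqrt{2} \approx 1.4142 i$)
$W = - \frac{i \sqrt{2}}{2561}$ ($W = \frac{i \sqrt{2}}{-2561} = i \sqrt{2} \left(- \frac{1}{2561}\right) = - \frac{i \sqrt{2}}{2561} \approx - 0.00055221 i$)
$\left(f{\left(-113,162 \right)} - 16327\right) \left(47112 + W\right) = \left(94 - 16327\right) \left(47112 - \frac{i \sqrt{2}}{2561}\right) = - 16233 \left(47112 - \frac{i \sqrt{2}}{2561}\right) = -764769096 + \frac{16233 i \sqrt{2}}{2561}$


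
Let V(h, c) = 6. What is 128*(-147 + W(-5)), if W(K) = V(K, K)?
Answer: -18048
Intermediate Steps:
W(K) = 6
128*(-147 + W(-5)) = 128*(-147 + 6) = 128*(-141) = -18048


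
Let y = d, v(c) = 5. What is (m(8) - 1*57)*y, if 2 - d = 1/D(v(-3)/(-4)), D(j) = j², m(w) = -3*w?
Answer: -2754/25 ≈ -110.16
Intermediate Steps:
d = 34/25 (d = 2 - 1/((5/(-4))²) = 2 - 1/((5*(-¼))²) = 2 - 1/((-5/4)²) = 2 - 1/25/16 = 2 - 1*16/25 = 2 - 16/25 = 34/25 ≈ 1.3600)
y = 34/25 ≈ 1.3600
(m(8) - 1*57)*y = (-3*8 - 1*57)*(34/25) = (-24 - 57)*(34/25) = -81*34/25 = -2754/25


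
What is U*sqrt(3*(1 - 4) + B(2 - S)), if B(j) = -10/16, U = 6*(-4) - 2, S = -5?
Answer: -13*I*sqrt(154)/2 ≈ -80.663*I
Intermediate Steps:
U = -26 (U = -24 - 2 = -26)
B(j) = -5/8 (B(j) = -10*1/16 = -5/8)
U*sqrt(3*(1 - 4) + B(2 - S)) = -26*sqrt(3*(1 - 4) - 5/8) = -26*sqrt(3*(-3) - 5/8) = -26*sqrt(-9 - 5/8) = -13*I*sqrt(154)/2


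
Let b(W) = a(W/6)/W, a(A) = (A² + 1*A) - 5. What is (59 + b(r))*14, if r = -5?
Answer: 15127/18 ≈ 840.39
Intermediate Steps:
a(A) = -5 + A + A² (a(A) = (A² + A) - 5 = (A + A²) - 5 = -5 + A + A²)
b(W) = (-5 + W/6 + W²/36)/W (b(W) = (-5 + W/6 + (W/6)²)/W = (-5 + W/6 + W²/36)/W)
(59 + b(r))*14 = (59 + (⅙ - 5/(-5) + (1/36)*(-5)))*14 = (59 + (⅙ - 5*(-⅕) - 5/36))*14 = (59 + (⅙ + 1 - 5/36))*14 = (59 + 37/36)*14 = (2161/36)*14 = 15127/18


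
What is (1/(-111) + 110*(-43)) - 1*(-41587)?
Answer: 4091126/111 ≈ 36857.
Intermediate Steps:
(1/(-111) + 110*(-43)) - 1*(-41587) = (-1/111 - 4730) + 41587 = -525031/111 + 41587 = 4091126/111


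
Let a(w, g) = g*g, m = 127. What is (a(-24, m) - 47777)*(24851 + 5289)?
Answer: -953870720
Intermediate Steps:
a(w, g) = g²
(a(-24, m) - 47777)*(24851 + 5289) = (127² - 47777)*(24851 + 5289) = (16129 - 47777)*30140 = -31648*30140 = -953870720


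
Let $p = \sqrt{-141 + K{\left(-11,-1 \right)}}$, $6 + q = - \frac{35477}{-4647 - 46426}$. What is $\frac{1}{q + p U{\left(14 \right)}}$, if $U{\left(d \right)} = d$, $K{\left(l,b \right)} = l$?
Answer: $- \frac{13838791153}{77784401857089} - \frac{73036637212 i \sqrt{38}}{77784401857089} \approx -0.00017791 - 0.0057882 i$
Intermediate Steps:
$q = - \frac{270961}{51073}$ ($q = -6 - \frac{35477}{-4647 - 46426} = -6 - \frac{35477}{-51073} = -6 - - \frac{35477}{51073} = -6 + \frac{35477}{51073} = - \frac{270961}{51073} \approx -5.3054$)
$p = 2 i \sqrt{38}$ ($p = \sqrt{-141 - 11} = \sqrt{-152} = 2 i \sqrt{38} \approx 12.329 i$)
$\frac{1}{q + p U{\left(14 \right)}} = \frac{1}{- \frac{270961}{51073} + 2 i \sqrt{38} \cdot 14} = \frac{1}{- \frac{270961}{51073} + 28 i \sqrt{38}}$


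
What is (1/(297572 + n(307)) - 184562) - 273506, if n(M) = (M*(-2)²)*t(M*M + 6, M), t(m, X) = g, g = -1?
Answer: -135745703391/296344 ≈ -4.5807e+5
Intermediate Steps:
t(m, X) = -1
n(M) = -4*M (n(M) = (M*(-2)²)*(-1) = (M*4)*(-1) = (4*M)*(-1) = -4*M)
(1/(297572 + n(307)) - 184562) - 273506 = (1/(297572 - 4*307) - 184562) - 273506 = (1/(297572 - 1228) - 184562) - 273506 = (1/296344 - 184562) - 273506 = -54693841327/296344 - 273506 = -135745703391/296344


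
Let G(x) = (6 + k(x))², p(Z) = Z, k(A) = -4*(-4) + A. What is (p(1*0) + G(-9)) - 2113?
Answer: -1944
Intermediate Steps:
k(A) = 16 + A
G(x) = (22 + x)² (G(x) = (6 + (16 + x))² = (22 + x)²)
(p(1*0) + G(-9)) - 2113 = (1*0 + (22 - 9)²) - 2113 = (0 + 13²) - 2113 = (0 + 169) - 2113 = 169 - 2113 = -1944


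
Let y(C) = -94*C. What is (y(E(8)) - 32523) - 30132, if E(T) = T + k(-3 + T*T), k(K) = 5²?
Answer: -65757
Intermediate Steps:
k(K) = 25
E(T) = 25 + T (E(T) = T + 25 = 25 + T)
(y(E(8)) - 32523) - 30132 = (-94*(25 + 8) - 32523) - 30132 = (-94*33 - 32523) - 30132 = (-3102 - 32523) - 30132 = -35625 - 30132 = -65757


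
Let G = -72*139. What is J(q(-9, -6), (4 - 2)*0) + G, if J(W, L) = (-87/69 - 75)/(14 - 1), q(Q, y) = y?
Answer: -2994146/299 ≈ -10014.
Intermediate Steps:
G = -10008
J(W, L) = -1754/299 (J(W, L) = (-87*1/69 - 75)/13 = (-29/23 - 75)*(1/13) = -1754/23*1/13 = -1754/299)
J(q(-9, -6), (4 - 2)*0) + G = -1754/299 - 10008 = -2994146/299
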